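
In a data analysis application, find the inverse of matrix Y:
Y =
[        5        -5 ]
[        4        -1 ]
det(Y) = 15
Y⁻¹ =
[    -1/15       1/3 ]
[    -4/15       1/3 ]

For a 2×2 matrix Y = [[a, b], [c, d]] with det(Y) ≠ 0, Y⁻¹ = (1/det(Y)) * [[d, -b], [-c, a]].
det(Y) = (5)*(-1) - (-5)*(4) = -5 + 20 = 15.
Y⁻¹ = (1/15) * [[-1, 5], [-4, 5]].
Dividing each entry by 15 and reducing:
Y⁻¹ =
[    -1/15       1/3 ]
[    -4/15       1/3 ]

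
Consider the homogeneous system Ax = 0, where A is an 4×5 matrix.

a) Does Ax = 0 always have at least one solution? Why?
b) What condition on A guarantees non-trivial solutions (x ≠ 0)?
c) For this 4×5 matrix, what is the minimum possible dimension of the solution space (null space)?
a) Yes, x = 0 is always a solution. b) When A has linearly dependent columns (rank < n). c) Minimum nullity = 1.

a) x = 0 satisfies A·0 = 0, so the zero vector is always a solution.
b) Non-trivial solutions exist iff the columns of A are linearly dependent, equivalently rank(A) < n (the number of columns).
c) By rank-nullity, rank(A) + nullity(A) = n = 5. Since A has only 4 rows, rank(A) ≤ 4, so nullity(A) ≥ 5 - 4 = 1.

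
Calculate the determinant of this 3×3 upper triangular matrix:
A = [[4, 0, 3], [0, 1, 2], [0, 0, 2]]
8

The determinant of a triangular matrix is the product of its diagonal entries (the off-diagonal entries above the diagonal do not affect it).
det(A) = (4) * (1) * (2) = 8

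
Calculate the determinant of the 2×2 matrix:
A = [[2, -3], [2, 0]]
6

For A = [[a, b], [c, d]], det(A) = a*d - b*c.
det(A) = (2)*(0) - (-3)*(2) = 0 - -6 = 6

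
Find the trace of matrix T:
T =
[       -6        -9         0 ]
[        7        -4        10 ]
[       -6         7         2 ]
tr(T) = -6 - 4 + 2 = -8

The trace of a square matrix is the sum of its diagonal entries.
Diagonal entries of T: T[0][0] = -6, T[1][1] = -4, T[2][2] = 2.
tr(T) = -6 - 4 + 2 = -8.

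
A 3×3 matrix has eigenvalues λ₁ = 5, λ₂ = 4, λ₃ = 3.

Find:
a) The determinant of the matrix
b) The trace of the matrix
det = 60, trace = 12

Two standard eigenvalue identities:
- det(A) equals the product of the eigenvalues (counted with multiplicity).
- trace(A) equals the sum of the eigenvalues.
det(A) = (5)*(4)*(3) = 60.
trace(A) = 5 + 4 + 3 = 12.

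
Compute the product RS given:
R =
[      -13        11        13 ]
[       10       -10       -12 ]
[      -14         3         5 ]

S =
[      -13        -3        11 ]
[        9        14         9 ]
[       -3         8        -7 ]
RS =
[      229       297      -135 ]
[     -184      -266       104 ]
[      194       124      -162 ]

Matrix multiplication: (RS)[i][j] = sum over k of R[i][k] * S[k][j].
  (RS)[0][0] = (-13)*(-13) + (11)*(9) + (13)*(-3) = 229
  (RS)[0][1] = (-13)*(-3) + (11)*(14) + (13)*(8) = 297
  (RS)[0][2] = (-13)*(11) + (11)*(9) + (13)*(-7) = -135
  (RS)[1][0] = (10)*(-13) + (-10)*(9) + (-12)*(-3) = -184
  (RS)[1][1] = (10)*(-3) + (-10)*(14) + (-12)*(8) = -266
  (RS)[1][2] = (10)*(11) + (-10)*(9) + (-12)*(-7) = 104
  (RS)[2][0] = (-14)*(-13) + (3)*(9) + (5)*(-3) = 194
  (RS)[2][1] = (-14)*(-3) + (3)*(14) + (5)*(8) = 124
  (RS)[2][2] = (-14)*(11) + (3)*(9) + (5)*(-7) = -162
RS =
[      229       297      -135 ]
[     -184      -266       104 ]
[      194       124      -162 ]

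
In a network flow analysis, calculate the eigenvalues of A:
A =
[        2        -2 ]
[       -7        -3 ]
λ = -5, 4

Solve det(A - λI) = 0. For a 2×2 matrix the characteristic equation is λ² - (trace)λ + det = 0.
trace(A) = a + d = 2 - 3 = -1.
det(A) = a*d - b*c = (2)*(-3) - (-2)*(-7) = -6 - 14 = -20.
Characteristic equation: λ² - (-1)λ + (-20) = 0.
Discriminant = (-1)² - 4*(-20) = 1 + 80 = 81.
λ = (-1 ± √81) / 2 = (-1 ± 9) / 2 = -5, 4.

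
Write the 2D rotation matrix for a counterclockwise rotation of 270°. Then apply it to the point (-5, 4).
R = [[0, 1], [-1, 0]]; R·(-5, 4) = (4, 5)

Rotation matrix formula: R(θ) = [[cos θ, -sin θ], [sin θ, cos θ]]
For θ = 270°:
cos(270°) = 0
sin(270°) = -1
R = [[0, 1], [-1, 0]]
Apply to (-5, 4): [0·-5 + (1)·4, -1·-5 + 0·4] = (4, 5)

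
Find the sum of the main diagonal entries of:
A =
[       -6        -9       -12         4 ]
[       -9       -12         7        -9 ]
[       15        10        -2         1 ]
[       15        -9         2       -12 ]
tr(A) = -6 - 12 - 2 - 12 = -32

The trace of a square matrix is the sum of its diagonal entries.
Diagonal entries of A: A[0][0] = -6, A[1][1] = -12, A[2][2] = -2, A[3][3] = -12.
tr(A) = -6 - 12 - 2 - 12 = -32.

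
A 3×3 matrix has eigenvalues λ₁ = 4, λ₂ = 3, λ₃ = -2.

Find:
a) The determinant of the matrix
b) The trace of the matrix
det = -24, trace = 5

Two standard eigenvalue identities:
- det(A) equals the product of the eigenvalues (counted with multiplicity).
- trace(A) equals the sum of the eigenvalues.
det(A) = (4)*(3)*(-2) = -24.
trace(A) = 4 + 3 - 2 = 5.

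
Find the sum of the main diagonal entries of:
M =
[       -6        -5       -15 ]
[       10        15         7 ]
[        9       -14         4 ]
tr(M) = -6 + 15 + 4 = 13

The trace of a square matrix is the sum of its diagonal entries.
Diagonal entries of M: M[0][0] = -6, M[1][1] = 15, M[2][2] = 4.
tr(M) = -6 + 15 + 4 = 13.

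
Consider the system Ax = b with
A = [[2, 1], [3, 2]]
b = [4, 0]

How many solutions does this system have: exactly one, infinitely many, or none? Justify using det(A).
Exactly one solution

Compute det(A) = (2)*(2) - (1)*(3) = 1.
Because det(A) ≠ 0, A is invertible and Ax = b has a unique solution for every b (here x = A⁻¹ b).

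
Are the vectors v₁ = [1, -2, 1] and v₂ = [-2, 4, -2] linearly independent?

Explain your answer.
No, linearly dependent (v₂ = -2·v₁)

Check whether there is a scalar k with v₂ = k·v₁.
Comparing components, k = -2 satisfies -2·[1, -2, 1] = [-2, 4, -2].
Since v₂ is a scalar multiple of v₁, the two vectors are linearly dependent.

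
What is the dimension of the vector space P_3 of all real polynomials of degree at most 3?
Dimension = 4

A polynomial of degree at most 3 can be written as a₀ + a₁x + a₂x² + a₃x³, with 4 free coefficients a₀, a₁, a₂, a₃.
The set {1, x, x², x³} is a basis: it spans P_3 (every such polynomial is a linear combination of these) and is linearly independent (a polynomial is zero iff all its coefficients are zero).
Therefore dim(P_3) = 3 + 1 = 4.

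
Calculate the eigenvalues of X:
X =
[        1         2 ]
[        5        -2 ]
λ = -4, 3

Solve det(X - λI) = 0. For a 2×2 matrix the characteristic equation is λ² - (trace)λ + det = 0.
trace(X) = a + d = 1 - 2 = -1.
det(X) = a*d - b*c = (1)*(-2) - (2)*(5) = -2 - 10 = -12.
Characteristic equation: λ² - (-1)λ + (-12) = 0.
Discriminant = (-1)² - 4*(-12) = 1 + 48 = 49.
λ = (-1 ± √49) / 2 = (-1 ± 7) / 2 = -4, 3.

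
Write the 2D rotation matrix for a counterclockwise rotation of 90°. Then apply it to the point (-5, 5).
R = [[0, -1], [1, 0]]; R·(-5, 5) = (-5, -5)

Rotation matrix formula: R(θ) = [[cos θ, -sin θ], [sin θ, cos θ]]
For θ = 90°:
cos(90°) = 0
sin(90°) = 1
R = [[0, -1], [1, 0]]
Apply to (-5, 5): [0·-5 + (-1)·5, 1·-5 + 0·5] = (-5, -5)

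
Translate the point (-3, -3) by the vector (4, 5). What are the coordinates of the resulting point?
(1, 2)

Translation by (4, 5):
x' = -3 + 4 = 1
y' = -3 + 5 = 2
Homogeneous matrix: [[1, 0, 4], [0, 1, 5], [0, 0, 1]]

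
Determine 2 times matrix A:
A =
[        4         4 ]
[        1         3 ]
2A =
[        8         8 ]
[        2         6 ]

Scalar multiplication is elementwise: (2A)[i][j] = 2 * A[i][j].
  (2A)[0][0] = 2 * (4) = 8
  (2A)[0][1] = 2 * (4) = 8
  (2A)[1][0] = 2 * (1) = 2
  (2A)[1][1] = 2 * (3) = 6
2A =
[        8         8 ]
[        2         6 ]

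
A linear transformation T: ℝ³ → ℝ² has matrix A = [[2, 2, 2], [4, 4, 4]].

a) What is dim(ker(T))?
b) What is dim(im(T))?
dim(ker) = 2, dim(im) = 1

Observe that row 2 = 2 × row 1 (so the rows are linearly dependent).
Thus rank(A) = 1 (only one linearly independent row).
dim(im(T)) = rank(A) = 1.
By the rank-nullity theorem applied to T: ℝ³ → ℝ², rank(A) + nullity(A) = 3 (the domain dimension), so dim(ker(T)) = 3 - 1 = 2.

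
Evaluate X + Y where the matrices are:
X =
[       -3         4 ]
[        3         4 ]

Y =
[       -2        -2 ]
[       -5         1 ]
X + Y =
[       -5         2 ]
[       -2         5 ]

Matrix addition is elementwise: (X+Y)[i][j] = X[i][j] + Y[i][j].
  (X+Y)[0][0] = (-3) + (-2) = -5
  (X+Y)[0][1] = (4) + (-2) = 2
  (X+Y)[1][0] = (3) + (-5) = -2
  (X+Y)[1][1] = (4) + (1) = 5
X + Y =
[       -5         2 ]
[       -2         5 ]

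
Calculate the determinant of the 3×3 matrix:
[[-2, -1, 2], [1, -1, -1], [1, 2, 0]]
3

Expansion along first row:
det = -2·det([[-1,-1],[2,0]]) - -1·det([[1,-1],[1,0]]) + 2·det([[1,-1],[1,2]])
    = -2·(-1·0 - -1·2) - -1·(1·0 - -1·1) + 2·(1·2 - -1·1)
    = -2·2 - -1·1 + 2·3
    = -4 + 1 + 6 = 3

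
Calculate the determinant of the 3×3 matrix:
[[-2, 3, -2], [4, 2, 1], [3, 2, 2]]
-23

Expansion along first row:
det = -2·det([[2,1],[2,2]]) - 3·det([[4,1],[3,2]]) + -2·det([[4,2],[3,2]])
    = -2·(2·2 - 1·2) - 3·(4·2 - 1·3) + -2·(4·2 - 2·3)
    = -2·2 - 3·5 + -2·2
    = -4 + -15 + -4 = -23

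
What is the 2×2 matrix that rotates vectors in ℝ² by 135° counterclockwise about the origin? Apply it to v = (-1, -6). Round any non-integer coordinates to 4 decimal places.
R = [[-√2/2, -√2/2], [√2/2, -√2/2]]; R·v = (4.9497, 3.5355)

A counterclockwise rotation by angle θ in ℝ² has matrix R(θ) = [[cos θ, -sin θ], [sin θ, cos θ]].
For θ = 135°: cos θ = -√2/2, sin θ = √2/2.
R(135°) = [[-√2/2, -√2/2], [√2/2, -√2/2]].
R·v = [-√2/2·-1 + (-√2/2)·-6, √2/2·-1 + -√2/2·-6] = (4.9497, 3.5355).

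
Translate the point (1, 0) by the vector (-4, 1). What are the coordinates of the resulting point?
(-3, 1)

Translation by (-4, 1):
x' = 1 + -4 = -3
y' = 0 + 1 = 1
Homogeneous matrix: [[1, 0, -4], [0, 1, 1], [0, 0, 1]]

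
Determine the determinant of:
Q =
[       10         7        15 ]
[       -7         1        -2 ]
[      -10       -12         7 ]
det(Q) = 1723

Expand along row 0 (cofactor expansion): det(Q) = a*(e*i - f*h) - b*(d*i - f*g) + c*(d*h - e*g), where the 3×3 is [[a, b, c], [d, e, f], [g, h, i]].
Minor M_00 = (1)*(7) - (-2)*(-12) = 7 - 24 = -17.
Minor M_01 = (-7)*(7) - (-2)*(-10) = -49 - 20 = -69.
Minor M_02 = (-7)*(-12) - (1)*(-10) = 84 + 10 = 94.
det(Q) = (10)*(-17) - (7)*(-69) + (15)*(94) = -170 + 483 + 1410 = 1723.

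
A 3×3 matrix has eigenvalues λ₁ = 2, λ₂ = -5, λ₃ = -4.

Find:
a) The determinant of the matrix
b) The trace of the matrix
det = 40, trace = -7

Two standard eigenvalue identities:
- det(A) equals the product of the eigenvalues (counted with multiplicity).
- trace(A) equals the sum of the eigenvalues.
det(A) = (2)*(-5)*(-4) = 40.
trace(A) = 2 - 5 - 4 = -7.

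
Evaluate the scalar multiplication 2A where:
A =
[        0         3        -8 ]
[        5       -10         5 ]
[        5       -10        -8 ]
2A =
[        0         6       -16 ]
[       10       -20        10 ]
[       10       -20       -16 ]

Scalar multiplication is elementwise: (2A)[i][j] = 2 * A[i][j].
  (2A)[0][0] = 2 * (0) = 0
  (2A)[0][1] = 2 * (3) = 6
  (2A)[0][2] = 2 * (-8) = -16
  (2A)[1][0] = 2 * (5) = 10
  (2A)[1][1] = 2 * (-10) = -20
  (2A)[1][2] = 2 * (5) = 10
  (2A)[2][0] = 2 * (5) = 10
  (2A)[2][1] = 2 * (-10) = -20
  (2A)[2][2] = 2 * (-8) = -16
2A =
[        0         6       -16 ]
[       10       -20        10 ]
[       10       -20       -16 ]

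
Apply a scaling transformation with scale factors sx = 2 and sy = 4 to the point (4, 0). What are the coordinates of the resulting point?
(8, 0)

Scaling matrix:
[[2, 0], [0, 4]]
Result: (4 × 2, 0 × 4) = (8, 0)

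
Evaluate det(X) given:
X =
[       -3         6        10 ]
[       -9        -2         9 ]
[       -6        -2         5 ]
det(X) = -18

Expand along row 0 (cofactor expansion): det(X) = a*(e*i - f*h) - b*(d*i - f*g) + c*(d*h - e*g), where the 3×3 is [[a, b, c], [d, e, f], [g, h, i]].
Minor M_00 = (-2)*(5) - (9)*(-2) = -10 + 18 = 8.
Minor M_01 = (-9)*(5) - (9)*(-6) = -45 + 54 = 9.
Minor M_02 = (-9)*(-2) - (-2)*(-6) = 18 - 12 = 6.
det(X) = (-3)*(8) - (6)*(9) + (10)*(6) = -24 - 54 + 60 = -18.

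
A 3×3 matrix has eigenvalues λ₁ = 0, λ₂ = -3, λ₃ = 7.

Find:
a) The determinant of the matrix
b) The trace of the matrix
det = 0, trace = 4

Two standard eigenvalue identities:
- det(A) equals the product of the eigenvalues (counted with multiplicity).
- trace(A) equals the sum of the eigenvalues.
det(A) = (0)*(-3)*(7) = 0.
trace(A) = 0 - 3 + 7 = 4.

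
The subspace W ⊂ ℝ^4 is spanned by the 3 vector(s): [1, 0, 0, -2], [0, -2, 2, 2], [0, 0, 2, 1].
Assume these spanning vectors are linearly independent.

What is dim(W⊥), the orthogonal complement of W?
dim(W⊥) = 1

For any subspace W of ℝ^n, dim(W) + dim(W⊥) = n (the whole-space dimension).
Here the given 3 vectors are linearly independent, so dim(W) = 3.
Thus dim(W⊥) = n - dim(W) = 4 - 3 = 1.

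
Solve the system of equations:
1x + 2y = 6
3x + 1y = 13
x = 4, y = 1

Use elimination (row reduction):
Equation 1: 1x + 2y = 6.
Equation 2: 3x + 1y = 13.
Multiply Eq1 by 3 and Eq2 by 1: 3x + 6y = 18;  3x + 1y = 13.
Subtract: (-5)y = -5, so y = 1.
Back-substitute into Eq1: 1x + 2*(1) = 6, so x = 4.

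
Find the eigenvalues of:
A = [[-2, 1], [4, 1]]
λ = -3, 2

Solve det(A - λI) = 0. For a 2×2 matrix this is λ² - (trace)λ + det = 0.
trace(A) = -2 + 1 = -1.
det(A) = (-2)*(1) - (1)*(4) = -2 - 4 = -6.
Characteristic equation: λ² - (-1)λ + (-6) = 0.
Discriminant: (-1)² - 4*(-6) = 1 + 24 = 25.
Roots: λ = (-1 ± √25) / 2 = -3, 2.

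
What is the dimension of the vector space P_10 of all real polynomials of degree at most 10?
Dimension = 11

A polynomial of degree at most 10 can be written as a₀ + a₁x + a₂x² + … + a_10x^10, with 11 free coefficients a₀, …, a_10.
The set {1, x, x², …, x^10} is a basis: it spans P_10 (every such polynomial is a linear combination of these) and is linearly independent (a polynomial is zero iff all its coefficients are zero).
Therefore dim(P_10) = 10 + 1 = 11.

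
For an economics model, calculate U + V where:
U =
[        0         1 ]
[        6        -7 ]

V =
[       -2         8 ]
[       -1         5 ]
U + V =
[       -2         9 ]
[        5        -2 ]

Matrix addition is elementwise: (U+V)[i][j] = U[i][j] + V[i][j].
  (U+V)[0][0] = (0) + (-2) = -2
  (U+V)[0][1] = (1) + (8) = 9
  (U+V)[1][0] = (6) + (-1) = 5
  (U+V)[1][1] = (-7) + (5) = -2
U + V =
[       -2         9 ]
[        5        -2 ]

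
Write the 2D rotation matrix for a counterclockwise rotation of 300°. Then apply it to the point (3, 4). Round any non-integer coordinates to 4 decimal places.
R = [[1/2, √3/2], [-√3/2, 1/2]]; R·(3, 4) = (4.9641, -0.5981)

Rotation matrix formula: R(θ) = [[cos θ, -sin θ], [sin θ, cos θ]]
For θ = 300°:
cos(300°) = 1/2
sin(300°) = -√3/2
R = [[1/2, √3/2], [-√3/2, 1/2]]
Apply to (3, 4): [1/2·3 + (√3/2)·4, -√3/2·3 + 1/2·4] = (4.9641, -0.5981)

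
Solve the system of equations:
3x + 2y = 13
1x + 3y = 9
x = 3, y = 2

Use elimination (row reduction):
Equation 1: 3x + 2y = 13.
Equation 2: 1x + 3y = 9.
Multiply Eq1 by 1 and Eq2 by 3: 3x + 2y = 13;  3x + 9y = 27.
Subtract: (7)y = 14, so y = 2.
Back-substitute into Eq1: 3x + 2*(2) = 13, so x = 3.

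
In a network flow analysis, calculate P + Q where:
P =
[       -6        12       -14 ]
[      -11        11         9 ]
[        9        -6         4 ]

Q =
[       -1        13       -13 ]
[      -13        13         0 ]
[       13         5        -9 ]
P + Q =
[       -7        25       -27 ]
[      -24        24         9 ]
[       22        -1        -5 ]

Matrix addition is elementwise: (P+Q)[i][j] = P[i][j] + Q[i][j].
  (P+Q)[0][0] = (-6) + (-1) = -7
  (P+Q)[0][1] = (12) + (13) = 25
  (P+Q)[0][2] = (-14) + (-13) = -27
  (P+Q)[1][0] = (-11) + (-13) = -24
  (P+Q)[1][1] = (11) + (13) = 24
  (P+Q)[1][2] = (9) + (0) = 9
  (P+Q)[2][0] = (9) + (13) = 22
  (P+Q)[2][1] = (-6) + (5) = -1
  (P+Q)[2][2] = (4) + (-9) = -5
P + Q =
[       -7        25       -27 ]
[      -24        24         9 ]
[       22        -1        -5 ]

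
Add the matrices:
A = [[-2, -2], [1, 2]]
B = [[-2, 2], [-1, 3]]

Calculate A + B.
[[-4, 0], [0, 5]]

Add corresponding elements:
(-2)+(-2)=-4
(-2)+(2)=0
(1)+(-1)=0
(2)+(3)=5
A + B = [[-4, 0], [0, 5]]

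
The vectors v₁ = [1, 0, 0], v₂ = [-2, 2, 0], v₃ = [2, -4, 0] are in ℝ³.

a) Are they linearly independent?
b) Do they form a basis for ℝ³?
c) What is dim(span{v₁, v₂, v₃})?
Not independent, not a basis, dim(span) = 2

Check whether v₃ can be written as a linear combination of v₁ and v₂.
v₃ = (-2)·v₁ + (-2)·v₂ = [2, -4, 0], so the three vectors are linearly dependent.
Thus they do not form a basis for ℝ³, and dim(span{v₁, v₂, v₃}) = 2 (spanned by v₁ and v₂).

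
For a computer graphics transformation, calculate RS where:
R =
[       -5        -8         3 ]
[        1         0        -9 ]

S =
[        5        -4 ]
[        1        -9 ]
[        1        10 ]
RS =
[      -30       122 ]
[       -4       -94 ]

Matrix multiplication: (RS)[i][j] = sum over k of R[i][k] * S[k][j].
  (RS)[0][0] = (-5)*(5) + (-8)*(1) + (3)*(1) = -30
  (RS)[0][1] = (-5)*(-4) + (-8)*(-9) + (3)*(10) = 122
  (RS)[1][0] = (1)*(5) + (0)*(1) + (-9)*(1) = -4
  (RS)[1][1] = (1)*(-4) + (0)*(-9) + (-9)*(10) = -94
RS =
[      -30       122 ]
[       -4       -94 ]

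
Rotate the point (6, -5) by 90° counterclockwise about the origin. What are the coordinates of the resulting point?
(5, 6)

Rotation matrix R(θ) = [[cos θ, -sin θ], [sin θ, cos θ]]; for θ = 90°:
R = [[0, -1], [1, 0]]
Result: R × [6, -5]ᵀ = [0·6 + (-1)·-5, 1·6 + (0)·-5]ᵀ = (5, 6)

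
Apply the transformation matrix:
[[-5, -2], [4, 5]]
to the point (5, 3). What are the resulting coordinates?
(-31, 35)

Matrix multiplication:
[[-5, -2], [4, 5]] × [5, 3]ᵀ
= [-5×5 + -2×3, 4×5 + 5×3]ᵀ
= [-31.0000, 35.0000]ᵀ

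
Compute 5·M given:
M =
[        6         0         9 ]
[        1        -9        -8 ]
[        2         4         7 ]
5M =
[       30         0        45 ]
[        5       -45       -40 ]
[       10        20        35 ]

Scalar multiplication is elementwise: (5M)[i][j] = 5 * M[i][j].
  (5M)[0][0] = 5 * (6) = 30
  (5M)[0][1] = 5 * (0) = 0
  (5M)[0][2] = 5 * (9) = 45
  (5M)[1][0] = 5 * (1) = 5
  (5M)[1][1] = 5 * (-9) = -45
  (5M)[1][2] = 5 * (-8) = -40
  (5M)[2][0] = 5 * (2) = 10
  (5M)[2][1] = 5 * (4) = 20
  (5M)[2][2] = 5 * (7) = 35
5M =
[       30         0        45 ]
[        5       -45       -40 ]
[       10        20        35 ]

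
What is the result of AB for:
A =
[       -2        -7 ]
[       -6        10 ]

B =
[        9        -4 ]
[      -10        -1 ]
AB =
[       52        15 ]
[     -154        14 ]

Matrix multiplication: (AB)[i][j] = sum over k of A[i][k] * B[k][j].
  (AB)[0][0] = (-2)*(9) + (-7)*(-10) = 52
  (AB)[0][1] = (-2)*(-4) + (-7)*(-1) = 15
  (AB)[1][0] = (-6)*(9) + (10)*(-10) = -154
  (AB)[1][1] = (-6)*(-4) + (10)*(-1) = 14
AB =
[       52        15 ]
[     -154        14 ]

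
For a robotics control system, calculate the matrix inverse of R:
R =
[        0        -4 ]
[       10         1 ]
det(R) = 40
R⁻¹ =
[     1/40      1/10 ]
[     -1/4         0 ]

For a 2×2 matrix R = [[a, b], [c, d]] with det(R) ≠ 0, R⁻¹ = (1/det(R)) * [[d, -b], [-c, a]].
det(R) = (0)*(1) - (-4)*(10) = 0 + 40 = 40.
R⁻¹ = (1/40) * [[1, 4], [-10, 0]].
Dividing each entry by 40 and reducing:
R⁻¹ =
[     1/40      1/10 ]
[     -1/4         0 ]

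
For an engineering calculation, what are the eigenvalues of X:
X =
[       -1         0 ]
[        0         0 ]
λ = -1, 0

Solve det(X - λI) = 0. For a 2×2 matrix the characteristic equation is λ² - (trace)λ + det = 0.
trace(X) = a + d = -1 + 0 = -1.
det(X) = a*d - b*c = (-1)*(0) - (0)*(0) = 0 - 0 = 0.
Characteristic equation: λ² - (-1)λ + (0) = 0.
Discriminant = (-1)² - 4*(0) = 1 - 0 = 1.
λ = (-1 ± √1) / 2 = (-1 ± 1) / 2 = -1, 0.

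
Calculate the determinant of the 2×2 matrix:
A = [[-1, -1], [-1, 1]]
-2

For A = [[a, b], [c, d]], det(A) = a*d - b*c.
det(A) = (-1)*(1) - (-1)*(-1) = -1 - 1 = -2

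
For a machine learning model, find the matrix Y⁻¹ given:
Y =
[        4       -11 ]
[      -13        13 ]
det(Y) = -91
Y⁻¹ =
[     -1/7    -11/91 ]
[     -1/7     -4/91 ]

For a 2×2 matrix Y = [[a, b], [c, d]] with det(Y) ≠ 0, Y⁻¹ = (1/det(Y)) * [[d, -b], [-c, a]].
det(Y) = (4)*(13) - (-11)*(-13) = 52 - 143 = -91.
Y⁻¹ = (1/-91) * [[13, 11], [13, 4]].
Dividing each entry by -91 and reducing:
Y⁻¹ =
[     -1/7    -11/91 ]
[     -1/7     -4/91 ]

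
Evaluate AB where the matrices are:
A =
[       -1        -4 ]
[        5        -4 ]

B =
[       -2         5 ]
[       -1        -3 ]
AB =
[        6         7 ]
[       -6        37 ]

Matrix multiplication: (AB)[i][j] = sum over k of A[i][k] * B[k][j].
  (AB)[0][0] = (-1)*(-2) + (-4)*(-1) = 6
  (AB)[0][1] = (-1)*(5) + (-4)*(-3) = 7
  (AB)[1][0] = (5)*(-2) + (-4)*(-1) = -6
  (AB)[1][1] = (5)*(5) + (-4)*(-3) = 37
AB =
[        6         7 ]
[       -6        37 ]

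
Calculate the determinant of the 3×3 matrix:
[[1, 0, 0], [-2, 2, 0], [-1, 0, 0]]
0

Expansion along first row:
det = 1·det([[2,0],[0,0]]) - 0·det([[-2,0],[-1,0]]) + 0·det([[-2,2],[-1,0]])
    = 1·(2·0 - 0·0) - 0·(-2·0 - 0·-1) + 0·(-2·0 - 2·-1)
    = 1·0 - 0·0 + 0·2
    = 0 + 0 + 0 = 0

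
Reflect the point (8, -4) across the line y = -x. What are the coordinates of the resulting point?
(4, -8)

Reflection across line y = -x: (8, -4) → (4, -8)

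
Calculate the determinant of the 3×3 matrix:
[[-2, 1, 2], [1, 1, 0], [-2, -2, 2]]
-6

Expansion along first row:
det = -2·det([[1,0],[-2,2]]) - 1·det([[1,0],[-2,2]]) + 2·det([[1,1],[-2,-2]])
    = -2·(1·2 - 0·-2) - 1·(1·2 - 0·-2) + 2·(1·-2 - 1·-2)
    = -2·2 - 1·2 + 2·0
    = -4 + -2 + 0 = -6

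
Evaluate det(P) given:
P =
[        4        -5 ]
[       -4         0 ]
det(P) = -20

For a 2×2 matrix [[a, b], [c, d]], det = a*d - b*c.
det(P) = (4)*(0) - (-5)*(-4) = 0 - 20 = -20.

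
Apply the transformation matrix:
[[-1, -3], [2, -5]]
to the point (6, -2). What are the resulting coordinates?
(0, 22)

Matrix multiplication:
[[-1, -3], [2, -5]] × [6, -2]ᵀ
= [-1×6 + -3×-2, 2×6 + -5×-2]ᵀ
= [0.0000, 22.0000]ᵀ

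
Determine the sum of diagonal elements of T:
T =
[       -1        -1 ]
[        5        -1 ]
tr(T) = -1 - 1 = -2

The trace of a square matrix is the sum of its diagonal entries.
Diagonal entries of T: T[0][0] = -1, T[1][1] = -1.
tr(T) = -1 - 1 = -2.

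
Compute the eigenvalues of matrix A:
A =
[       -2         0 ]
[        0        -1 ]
λ = -2, -1

Solve det(A - λI) = 0. For a 2×2 matrix the characteristic equation is λ² - (trace)λ + det = 0.
trace(A) = a + d = -2 - 1 = -3.
det(A) = a*d - b*c = (-2)*(-1) - (0)*(0) = 2 - 0 = 2.
Characteristic equation: λ² - (-3)λ + (2) = 0.
Discriminant = (-3)² - 4*(2) = 9 - 8 = 1.
λ = (-3 ± √1) / 2 = (-3 ± 1) / 2 = -2, -1.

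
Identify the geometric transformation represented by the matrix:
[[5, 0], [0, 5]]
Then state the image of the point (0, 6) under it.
uniform scaling by factor 5; image of (0, 6) is (0, 30)

This is a diagonal matrix with equal entries 5, so it scales both axes by the same factor 5.
The matrix [[5, 0], [0, 5]] represents: uniform scaling by factor 5.
Applying it to (0, 6): [5·0 + 0·6, 0·0 + 5·6] = (0, 30).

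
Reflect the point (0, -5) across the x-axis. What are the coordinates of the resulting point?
(0, 5)

Reflection across x-axis: (0, -5) → (0, 5)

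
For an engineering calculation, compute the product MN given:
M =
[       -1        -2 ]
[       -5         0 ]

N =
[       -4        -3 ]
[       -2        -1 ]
MN =
[        8         5 ]
[       20        15 ]

Matrix multiplication: (MN)[i][j] = sum over k of M[i][k] * N[k][j].
  (MN)[0][0] = (-1)*(-4) + (-2)*(-2) = 8
  (MN)[0][1] = (-1)*(-3) + (-2)*(-1) = 5
  (MN)[1][0] = (-5)*(-4) + (0)*(-2) = 20
  (MN)[1][1] = (-5)*(-3) + (0)*(-1) = 15
MN =
[        8         5 ]
[       20        15 ]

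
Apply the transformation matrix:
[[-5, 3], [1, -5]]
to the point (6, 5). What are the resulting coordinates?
(-15, -19)

Matrix multiplication:
[[-5, 3], [1, -5]] × [6, 5]ᵀ
= [-5×6 + 3×5, 1×6 + -5×5]ᵀ
= [-15.0000, -19.0000]ᵀ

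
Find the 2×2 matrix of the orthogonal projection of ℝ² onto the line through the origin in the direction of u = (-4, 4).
[[1/2, -1/2], [-1/2, 1/2]]

The orthogonal projection onto the line spanned by a nonzero vector u = (a, b) has matrix P = (u uᵀ) / (uᵀ u) = (1/(a² + b²)) · [[a², ab], [ab, b²]].
Here u = (-4, 4), so a² + b² = 16 + 16 = 32.
P = (1/32) · [[16, -16], [-16, 16]] = [[1/2, -1/2], [-1/2, 1/2]].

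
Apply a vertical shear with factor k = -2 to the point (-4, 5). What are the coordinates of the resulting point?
(-4, 13)

Shear matrix for vertical shear with factor k = -2:
[[1, 0], [-2, 1]]
Result: (-4, 5) → (-4, 13)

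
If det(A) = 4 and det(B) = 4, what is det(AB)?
16

Use the multiplicative property of determinants: det(AB) = det(A)*det(B).
det(AB) = (4)*(4) = 16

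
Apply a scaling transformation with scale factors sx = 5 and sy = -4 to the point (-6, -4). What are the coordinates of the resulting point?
(-30, 16)

Scaling matrix:
[[5, 0], [0, -4]]
Result: (-6 × 5, -4 × -4) = (-30, 16)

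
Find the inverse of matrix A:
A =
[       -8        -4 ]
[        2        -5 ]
det(A) = 48
A⁻¹ =
[    -5/48      1/12 ]
[    -1/24      -1/6 ]

For a 2×2 matrix A = [[a, b], [c, d]] with det(A) ≠ 0, A⁻¹ = (1/det(A)) * [[d, -b], [-c, a]].
det(A) = (-8)*(-5) - (-4)*(2) = 40 + 8 = 48.
A⁻¹ = (1/48) * [[-5, 4], [-2, -8]].
Dividing each entry by 48 and reducing:
A⁻¹ =
[    -5/48      1/12 ]
[    -1/24      -1/6 ]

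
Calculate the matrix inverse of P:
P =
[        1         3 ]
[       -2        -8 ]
det(P) = -2
P⁻¹ =
[        4       3/2 ]
[       -1      -1/2 ]

For a 2×2 matrix P = [[a, b], [c, d]] with det(P) ≠ 0, P⁻¹ = (1/det(P)) * [[d, -b], [-c, a]].
det(P) = (1)*(-8) - (3)*(-2) = -8 + 6 = -2.
P⁻¹ = (1/-2) * [[-8, -3], [2, 1]].
Dividing each entry by -2 and reducing:
P⁻¹ =
[        4       3/2 ]
[       -1      -1/2 ]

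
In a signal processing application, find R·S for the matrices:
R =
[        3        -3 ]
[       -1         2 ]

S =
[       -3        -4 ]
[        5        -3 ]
RS =
[      -24        -3 ]
[       13        -2 ]

Matrix multiplication: (RS)[i][j] = sum over k of R[i][k] * S[k][j].
  (RS)[0][0] = (3)*(-3) + (-3)*(5) = -24
  (RS)[0][1] = (3)*(-4) + (-3)*(-3) = -3
  (RS)[1][0] = (-1)*(-3) + (2)*(5) = 13
  (RS)[1][1] = (-1)*(-4) + (2)*(-3) = -2
RS =
[      -24        -3 ]
[       13        -2 ]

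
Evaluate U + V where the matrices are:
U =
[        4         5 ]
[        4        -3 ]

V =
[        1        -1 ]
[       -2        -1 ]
U + V =
[        5         4 ]
[        2        -4 ]

Matrix addition is elementwise: (U+V)[i][j] = U[i][j] + V[i][j].
  (U+V)[0][0] = (4) + (1) = 5
  (U+V)[0][1] = (5) + (-1) = 4
  (U+V)[1][0] = (4) + (-2) = 2
  (U+V)[1][1] = (-3) + (-1) = -4
U + V =
[        5         4 ]
[        2        -4 ]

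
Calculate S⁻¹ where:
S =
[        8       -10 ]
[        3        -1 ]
det(S) = 22
S⁻¹ =
[    -1/22      5/11 ]
[    -3/22      4/11 ]

For a 2×2 matrix S = [[a, b], [c, d]] with det(S) ≠ 0, S⁻¹ = (1/det(S)) * [[d, -b], [-c, a]].
det(S) = (8)*(-1) - (-10)*(3) = -8 + 30 = 22.
S⁻¹ = (1/22) * [[-1, 10], [-3, 8]].
Dividing each entry by 22 and reducing:
S⁻¹ =
[    -1/22      5/11 ]
[    -3/22      4/11 ]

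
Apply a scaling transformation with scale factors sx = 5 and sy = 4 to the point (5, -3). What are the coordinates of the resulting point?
(25, -12)

Scaling matrix:
[[5, 0], [0, 4]]
Result: (5 × 5, -3 × 4) = (25, -12)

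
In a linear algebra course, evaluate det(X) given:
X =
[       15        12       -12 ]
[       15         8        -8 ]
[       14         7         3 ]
det(X) = -600

Expand along row 0 (cofactor expansion): det(X) = a*(e*i - f*h) - b*(d*i - f*g) + c*(d*h - e*g), where the 3×3 is [[a, b, c], [d, e, f], [g, h, i]].
Minor M_00 = (8)*(3) - (-8)*(7) = 24 + 56 = 80.
Minor M_01 = (15)*(3) - (-8)*(14) = 45 + 112 = 157.
Minor M_02 = (15)*(7) - (8)*(14) = 105 - 112 = -7.
det(X) = (15)*(80) - (12)*(157) + (-12)*(-7) = 1200 - 1884 + 84 = -600.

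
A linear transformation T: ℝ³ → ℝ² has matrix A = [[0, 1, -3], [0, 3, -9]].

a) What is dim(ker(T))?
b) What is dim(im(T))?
dim(ker) = 2, dim(im) = 1

Observe that row 2 = 3 × row 1 (so the rows are linearly dependent).
Thus rank(A) = 1 (only one linearly independent row).
dim(im(T)) = rank(A) = 1.
By the rank-nullity theorem applied to T: ℝ³ → ℝ², rank(A) + nullity(A) = 3 (the domain dimension), so dim(ker(T)) = 3 - 1 = 2.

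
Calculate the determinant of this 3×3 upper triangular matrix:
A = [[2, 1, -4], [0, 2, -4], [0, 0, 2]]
8

The determinant of a triangular matrix is the product of its diagonal entries (the off-diagonal entries above the diagonal do not affect it).
det(A) = (2) * (2) * (2) = 8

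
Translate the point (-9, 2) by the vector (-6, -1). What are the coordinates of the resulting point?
(-15, 1)

Translation by (-6, -1):
x' = -9 + -6 = -15
y' = 2 + -1 = 1
Homogeneous matrix: [[1, 0, -6], [0, 1, -1], [0, 0, 1]]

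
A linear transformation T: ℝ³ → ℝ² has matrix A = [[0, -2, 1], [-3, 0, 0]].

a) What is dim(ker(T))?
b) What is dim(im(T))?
dim(ker) = 1, dim(im) = 2

The two rows are not scalar multiples of one another (no single k satisfies row 2 = k × row 1), so they are linearly independent.
Thus rank(A) = 2.
dim(im(T)) = rank(A) = 2.
By the rank-nullity theorem applied to T: ℝ³ → ℝ², rank(A) + nullity(A) = 3 (the domain dimension), so dim(ker(T)) = 3 - 2 = 1.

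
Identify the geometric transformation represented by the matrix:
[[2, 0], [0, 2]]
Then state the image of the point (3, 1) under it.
uniform scaling by factor 2; image of (3, 1) is (6, 2)

This is a diagonal matrix with equal entries 2, so it scales both axes by the same factor 2.
The matrix [[2, 0], [0, 2]] represents: uniform scaling by factor 2.
Applying it to (3, 1): [2·3 + 0·1, 0·3 + 2·1] = (6, 2).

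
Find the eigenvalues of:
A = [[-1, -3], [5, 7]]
λ = 2, 4

Solve det(A - λI) = 0. For a 2×2 matrix this is λ² - (trace)λ + det = 0.
trace(A) = -1 + 7 = 6.
det(A) = (-1)*(7) - (-3)*(5) = -7 + 15 = 8.
Characteristic equation: λ² - (6)λ + (8) = 0.
Discriminant: (6)² - 4*(8) = 36 - 32 = 4.
Roots: λ = (6 ± √4) / 2 = 2, 4.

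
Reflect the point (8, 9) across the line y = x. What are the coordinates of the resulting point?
(9, 8)

Reflection across line y = x: (8, 9) → (9, 8)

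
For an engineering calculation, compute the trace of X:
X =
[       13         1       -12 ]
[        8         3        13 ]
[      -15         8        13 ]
tr(X) = 13 + 3 + 13 = 29

The trace of a square matrix is the sum of its diagonal entries.
Diagonal entries of X: X[0][0] = 13, X[1][1] = 3, X[2][2] = 13.
tr(X) = 13 + 3 + 13 = 29.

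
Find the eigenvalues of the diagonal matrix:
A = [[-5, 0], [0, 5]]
λ₁ = -5, λ₂ = 5

The characteristic polynomial of A is det(A - λI) = (-5 - λ)(5 - λ) = 0.
The roots are λ = -5 and λ = 5, so the eigenvalues are the diagonal entries.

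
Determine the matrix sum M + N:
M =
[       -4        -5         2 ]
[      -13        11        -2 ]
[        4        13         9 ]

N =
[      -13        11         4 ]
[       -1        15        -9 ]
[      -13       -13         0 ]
M + N =
[      -17         6         6 ]
[      -14        26       -11 ]
[       -9         0         9 ]

Matrix addition is elementwise: (M+N)[i][j] = M[i][j] + N[i][j].
  (M+N)[0][0] = (-4) + (-13) = -17
  (M+N)[0][1] = (-5) + (11) = 6
  (M+N)[0][2] = (2) + (4) = 6
  (M+N)[1][0] = (-13) + (-1) = -14
  (M+N)[1][1] = (11) + (15) = 26
  (M+N)[1][2] = (-2) + (-9) = -11
  (M+N)[2][0] = (4) + (-13) = -9
  (M+N)[2][1] = (13) + (-13) = 0
  (M+N)[2][2] = (9) + (0) = 9
M + N =
[      -17         6         6 ]
[      -14        26       -11 ]
[       -9         0         9 ]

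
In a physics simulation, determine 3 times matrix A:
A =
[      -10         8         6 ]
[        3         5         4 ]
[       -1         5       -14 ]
3A =
[      -30        24        18 ]
[        9        15        12 ]
[       -3        15       -42 ]

Scalar multiplication is elementwise: (3A)[i][j] = 3 * A[i][j].
  (3A)[0][0] = 3 * (-10) = -30
  (3A)[0][1] = 3 * (8) = 24
  (3A)[0][2] = 3 * (6) = 18
  (3A)[1][0] = 3 * (3) = 9
  (3A)[1][1] = 3 * (5) = 15
  (3A)[1][2] = 3 * (4) = 12
  (3A)[2][0] = 3 * (-1) = -3
  (3A)[2][1] = 3 * (5) = 15
  (3A)[2][2] = 3 * (-14) = -42
3A =
[      -30        24        18 ]
[        9        15        12 ]
[       -3        15       -42 ]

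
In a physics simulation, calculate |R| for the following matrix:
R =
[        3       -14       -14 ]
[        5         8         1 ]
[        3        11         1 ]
det(R) = -415

Expand along row 0 (cofactor expansion): det(R) = a*(e*i - f*h) - b*(d*i - f*g) + c*(d*h - e*g), where the 3×3 is [[a, b, c], [d, e, f], [g, h, i]].
Minor M_00 = (8)*(1) - (1)*(11) = 8 - 11 = -3.
Minor M_01 = (5)*(1) - (1)*(3) = 5 - 3 = 2.
Minor M_02 = (5)*(11) - (8)*(3) = 55 - 24 = 31.
det(R) = (3)*(-3) - (-14)*(2) + (-14)*(31) = -9 + 28 - 434 = -415.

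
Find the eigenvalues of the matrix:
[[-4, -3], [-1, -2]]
λ = -5 and λ = -1

Characteristic equation: det(A - λI) = 0
λ² - (trace)λ + (det) = 0
λ² - (-6)λ + (5) = 0
λ² + 6λ + 5 = 0
Solving: λ = -5, -1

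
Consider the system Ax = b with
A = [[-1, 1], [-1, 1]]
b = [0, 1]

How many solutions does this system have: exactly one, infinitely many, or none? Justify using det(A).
No solution

det(A) = (-1)*(1) - (1)*(-1) = 0, so A is singular.
The column space of A is span(column 1) = span([-1, -1]).
b = [0, 1] is not a scalar multiple of column 1, so b ∉ column space and the system is inconsistent — no solution.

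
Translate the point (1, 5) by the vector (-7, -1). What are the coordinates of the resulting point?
(-6, 4)

Translation by (-7, -1):
x' = 1 + -7 = -6
y' = 5 + -1 = 4
Homogeneous matrix: [[1, 0, -7], [0, 1, -1], [0, 0, 1]]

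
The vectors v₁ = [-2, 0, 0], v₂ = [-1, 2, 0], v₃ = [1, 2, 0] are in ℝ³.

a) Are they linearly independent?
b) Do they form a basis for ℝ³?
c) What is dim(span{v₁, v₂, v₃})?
Not independent, not a basis, dim(span) = 2

Check whether v₃ can be written as a linear combination of v₁ and v₂.
v₃ = (-1)·v₁ + (1)·v₂ = [1, 2, 0], so the three vectors are linearly dependent.
Thus they do not form a basis for ℝ³, and dim(span{v₁, v₂, v₃}) = 2 (spanned by v₁ and v₂).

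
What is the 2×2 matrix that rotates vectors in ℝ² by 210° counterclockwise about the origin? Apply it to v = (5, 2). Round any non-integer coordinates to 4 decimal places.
R = [[-√3/2, 1/2], [-1/2, -√3/2]]; R·v = (-3.3301, -4.2321)

A counterclockwise rotation by angle θ in ℝ² has matrix R(θ) = [[cos θ, -sin θ], [sin θ, cos θ]].
For θ = 210°: cos θ = -√3/2, sin θ = -1/2.
R(210°) = [[-√3/2, 1/2], [-1/2, -√3/2]].
R·v = [-√3/2·5 + (1/2)·2, -1/2·5 + -√3/2·2] = (-3.3301, -4.2321).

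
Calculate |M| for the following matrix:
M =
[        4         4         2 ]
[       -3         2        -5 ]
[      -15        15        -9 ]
det(M) = 390

Expand along row 0 (cofactor expansion): det(M) = a*(e*i - f*h) - b*(d*i - f*g) + c*(d*h - e*g), where the 3×3 is [[a, b, c], [d, e, f], [g, h, i]].
Minor M_00 = (2)*(-9) - (-5)*(15) = -18 + 75 = 57.
Minor M_01 = (-3)*(-9) - (-5)*(-15) = 27 - 75 = -48.
Minor M_02 = (-3)*(15) - (2)*(-15) = -45 + 30 = -15.
det(M) = (4)*(57) - (4)*(-48) + (2)*(-15) = 228 + 192 - 30 = 390.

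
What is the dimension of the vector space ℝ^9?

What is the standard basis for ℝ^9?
Dimension = 9; standard basis = {e_1, e_2, e_3, …, e_9}

ℝ^9 is the space of 9-tuples of real numbers; its dimension is 9.
The standard basis consists of 9 vectors: e_1, e_2, e_3, …, e_9, where e_i is the vector with 1 in position i and 0 elsewhere.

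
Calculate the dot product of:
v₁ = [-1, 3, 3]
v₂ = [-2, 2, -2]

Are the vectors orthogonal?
2, No

The dot product is the sum of products of corresponding components.
v₁·v₂ = (-1)*(-2) + (3)*(2) + (3)*(-2) = 2 + 6 - 6 = 2.
Two vectors are orthogonal iff their dot product is 0; here the dot product is 2, so the vectors are not orthogonal.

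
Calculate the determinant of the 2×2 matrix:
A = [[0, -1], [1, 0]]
1

For A = [[a, b], [c, d]], det(A) = a*d - b*c.
det(A) = (0)*(0) - (-1)*(1) = 0 - -1 = 1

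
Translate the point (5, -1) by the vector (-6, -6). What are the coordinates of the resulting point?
(-1, -7)

Translation by (-6, -6):
x' = 5 + -6 = -1
y' = -1 + -6 = -7
Homogeneous matrix: [[1, 0, -6], [0, 1, -6], [0, 0, 1]]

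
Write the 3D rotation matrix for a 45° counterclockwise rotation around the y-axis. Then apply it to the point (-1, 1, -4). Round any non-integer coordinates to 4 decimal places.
R = [[√2/2, 0, √2/2], [0, 1, 0], [-√2/2, 0, √2/2]]; R·(-1, 1, -4) = (-3.5355, 1.0000, -2.1213)

Rotation matrix for 45° around y-axis:
cos(45°) = √2/2, sin(45°) = √2/2
R = [[√2/2, 0, √2/2], [0, 1, 0], [-√2/2, 0, √2/2]]
Apply to (-1, 1, -4): R·[-1, 1, -4]ᵀ = (-3.5355, 1.0000, -2.1213)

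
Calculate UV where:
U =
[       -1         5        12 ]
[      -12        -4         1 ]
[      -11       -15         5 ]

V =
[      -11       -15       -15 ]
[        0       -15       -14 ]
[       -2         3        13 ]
UV =
[      -13       -24       101 ]
[      130       243       249 ]
[      111       405       440 ]

Matrix multiplication: (UV)[i][j] = sum over k of U[i][k] * V[k][j].
  (UV)[0][0] = (-1)*(-11) + (5)*(0) + (12)*(-2) = -13
  (UV)[0][1] = (-1)*(-15) + (5)*(-15) + (12)*(3) = -24
  (UV)[0][2] = (-1)*(-15) + (5)*(-14) + (12)*(13) = 101
  (UV)[1][0] = (-12)*(-11) + (-4)*(0) + (1)*(-2) = 130
  (UV)[1][1] = (-12)*(-15) + (-4)*(-15) + (1)*(3) = 243
  (UV)[1][2] = (-12)*(-15) + (-4)*(-14) + (1)*(13) = 249
  (UV)[2][0] = (-11)*(-11) + (-15)*(0) + (5)*(-2) = 111
  (UV)[2][1] = (-11)*(-15) + (-15)*(-15) + (5)*(3) = 405
  (UV)[2][2] = (-11)*(-15) + (-15)*(-14) + (5)*(13) = 440
UV =
[      -13       -24       101 ]
[      130       243       249 ]
[      111       405       440 ]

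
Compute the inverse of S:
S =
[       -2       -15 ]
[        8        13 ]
det(S) = 94
S⁻¹ =
[    13/94     15/94 ]
[    -4/47     -1/47 ]

For a 2×2 matrix S = [[a, b], [c, d]] with det(S) ≠ 0, S⁻¹ = (1/det(S)) * [[d, -b], [-c, a]].
det(S) = (-2)*(13) - (-15)*(8) = -26 + 120 = 94.
S⁻¹ = (1/94) * [[13, 15], [-8, -2]].
Dividing each entry by 94 and reducing:
S⁻¹ =
[    13/94     15/94 ]
[    -4/47     -1/47 ]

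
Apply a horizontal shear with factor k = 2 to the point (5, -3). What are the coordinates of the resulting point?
(-1, -3)

Shear matrix for horizontal shear with factor k = 2:
[[1, 2], [0, 1]]
Result: (5, -3) → (-1, -3)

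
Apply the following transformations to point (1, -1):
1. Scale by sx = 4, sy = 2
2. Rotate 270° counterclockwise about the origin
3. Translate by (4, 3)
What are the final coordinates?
(2, -1)

Step 1: Scale → (4, -2)
Step 2: Rotate 270° → (-2, -4)
Step 3: Translate → (2, -1)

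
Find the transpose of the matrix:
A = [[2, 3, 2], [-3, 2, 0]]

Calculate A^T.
[[2, -3], [3, 2], [2, 0]]

The transpose sends entry (i,j) to (j,i); rows become columns.
Row 0 of A: [2, 3, 2] -> column 0 of A^T.
Row 1 of A: [-3, 2, 0] -> column 1 of A^T.
A^T = [[2, -3], [3, 2], [2, 0]]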